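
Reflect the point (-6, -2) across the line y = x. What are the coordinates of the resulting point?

Reflection across line y = x: (-6, -2) → (-2, -6)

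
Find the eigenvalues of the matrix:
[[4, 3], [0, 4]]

Characteristic equation: det(A - λI) = 0
λ² - (trace)λ + (det) = 0
trace = 4 + 4 = 8, det = (4)(4) - (3)(0) = 16
λ² - (8)λ + (16) = 0
λ = (8 ± √((8)² - 4·(16))) / 2 = (8 ± √0) / 2
Solving: λ = 4, 4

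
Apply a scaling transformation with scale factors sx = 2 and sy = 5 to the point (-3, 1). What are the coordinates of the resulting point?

Scaling matrix:
[[2, 0], [0, 5]]
Result: (-3 × 2, 1 × 5) = (-6, 5)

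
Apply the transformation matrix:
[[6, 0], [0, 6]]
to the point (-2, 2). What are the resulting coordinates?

Matrix multiplication:
[[6, 0], [0, 6]] × [-2, 2]ᵀ
= [(6)(-2) + (0)(2), (0)(-2) + (6)(2)]ᵀ
= [-12, 12]ᵀ
Result: (-12, 12)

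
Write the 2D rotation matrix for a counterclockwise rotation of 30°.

Rotation matrix formula: [[cos θ, -sin θ], [sin θ, cos θ]]
For θ = 30°:
cos(30°) = √3/2
sin(30°) = 1/2
Result: [[√3/2, -1/2], [1/2, √3/2]]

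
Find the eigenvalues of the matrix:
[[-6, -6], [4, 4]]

Characteristic equation: det(A - λI) = 0
λ² - (trace)λ + (det) = 0
trace = -6 + 4 = -2, det = (-6)(4) - (-6)(4) = 0
λ² - (-2)λ + (0) = 0
λ = (-2 ± √((-2)² - 4·(0))) / 2 = (-2 ± √4) / 2
Solving: λ = -2, 0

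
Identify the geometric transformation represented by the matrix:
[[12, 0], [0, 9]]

This matrix represents: non-uniform scaling by sx = 12, sy = 9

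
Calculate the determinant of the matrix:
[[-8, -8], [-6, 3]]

For a 2×2 matrix [[a, b], [c, d]], det = ad - bc
det = (-8)(3) - (-8)(-6) = -24 - 48 = -72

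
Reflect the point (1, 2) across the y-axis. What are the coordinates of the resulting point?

Reflection across y-axis: (1, 2) → (-1, 2)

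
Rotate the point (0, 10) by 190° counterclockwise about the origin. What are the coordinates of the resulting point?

Rotation matrix for 190°: [[cos 190°, -sin 190°], [sin 190°, cos 190°]] ≈ [[-0.984808, 0.173648], [-0.173648, -0.984808]]
[[-0.984808, 0.173648], [-0.173648, -0.984808]] × [0, 10]ᵀ ≈ [1.7365, -9.8481]ᵀ
Result: (1.7365, -9.8481)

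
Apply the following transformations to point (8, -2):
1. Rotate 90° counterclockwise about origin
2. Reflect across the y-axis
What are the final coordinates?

Step 1: Rotate 90° → (2, 8)
Step 2: Reflect across y-axis → (-2, 8)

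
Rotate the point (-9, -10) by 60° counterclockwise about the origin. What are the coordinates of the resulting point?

Rotation matrix for 60°: [[cos 60°, -sin 60°], [sin 60°, cos 60°]] ≈ [[0.500000, -0.866025], [0.866025, 0.500000]]
[[0.500000, -0.866025], [0.866025, 0.500000]] × [-9, -10]ᵀ ≈ [4.1603, -12.7942]ᵀ
Result: (4.1603, -12.7942)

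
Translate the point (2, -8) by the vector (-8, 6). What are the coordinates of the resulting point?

Translation by (-8, 6) (homogeneous matrix [[1, 0, -8], [0, 1, 6], [0, 0, 1]]):
x' = 2 + -8 = -6
y' = -8 + 6 = -2
Result: (-6, -2)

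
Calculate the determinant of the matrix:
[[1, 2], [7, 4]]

For a 2×2 matrix [[a, b], [c, d]], det = ad - bc
det = (1)(4) - (2)(7) = 4 - 14 = -10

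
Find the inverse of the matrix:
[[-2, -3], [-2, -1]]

For [[a,b],[c,d]], inverse = (1/det)·[[d,-b],[-c,a]]
det = (-2)(-1) - (-3)(-2) = 2 - 6 = -4
Inverse = (1/-4)·[[-1, 3], [2, -2]]
= [[1/4, -3/4], [-1/2, 1/2]]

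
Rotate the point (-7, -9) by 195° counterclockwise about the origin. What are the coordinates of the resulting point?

Rotation matrix for 195°: [[cos 195°, -sin 195°], [sin 195°, cos 195°]] ≈ [[-0.965926, 0.258819], [-0.258819, -0.965926]]
[[-0.965926, 0.258819], [-0.258819, -0.965926]] × [-7, -9]ᵀ ≈ [4.4321, 10.5051]ᵀ
Result: (4.4321, 10.5051)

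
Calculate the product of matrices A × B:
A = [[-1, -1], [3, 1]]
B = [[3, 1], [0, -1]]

Matrix multiplication:
C[0][0] = -1×3 + -1×0 = -3
C[0][1] = -1×1 + -1×-1 = 0
C[1][0] = 3×3 + 1×0 = 9
C[1][1] = 3×1 + 1×-1 = 2
Result: [[-3, 0], [9, 2]]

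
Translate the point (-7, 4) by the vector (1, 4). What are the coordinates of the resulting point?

Translation by (1, 4) (homogeneous matrix [[1, 0, 1], [0, 1, 4], [0, 0, 1]]):
x' = -7 + 1 = -6
y' = 4 + 4 = 8
Result: (-6, 8)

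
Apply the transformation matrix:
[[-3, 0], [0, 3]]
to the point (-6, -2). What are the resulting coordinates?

Matrix multiplication:
[[-3, 0], [0, 3]] × [-6, -2]ᵀ
= [(-3)(-6) + (0)(-2), (0)(-6) + (3)(-2)]ᵀ
= [18, -6]ᵀ
Result: (18, -6)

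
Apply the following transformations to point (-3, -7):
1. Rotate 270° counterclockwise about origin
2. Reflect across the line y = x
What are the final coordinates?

Step 1: Rotate 270° → (-7, 3)
Step 2: Reflect across line y = x → (3, -7)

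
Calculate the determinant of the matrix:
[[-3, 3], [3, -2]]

For a 2×2 matrix [[a, b], [c, d]], det = ad - bc
det = (-3)(-2) - (3)(3) = 6 - 9 = -3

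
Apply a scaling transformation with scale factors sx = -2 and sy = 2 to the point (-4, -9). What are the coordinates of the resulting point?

Scaling matrix:
[[-2, 0], [0, 2]]
Result: (-4 × -2, -9 × 2) = (8, -18)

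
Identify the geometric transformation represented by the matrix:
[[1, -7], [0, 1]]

This matrix represents: horizontal shear with factor -7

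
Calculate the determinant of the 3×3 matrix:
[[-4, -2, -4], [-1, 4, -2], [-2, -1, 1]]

Expansion along first row:
det = -4·det([[4,-2],[-1,1]]) - -2·det([[-1,-2],[-2,1]]) + -4·det([[-1,4],[-2,-1]])
    = -4·(4·1 - -2·-1) - -2·(-1·1 - -2·-2) + -4·(-1·-1 - 4·-2)
    = -4·2 - -2·-5 + -4·9
    = -8 + -10 + -36 = -54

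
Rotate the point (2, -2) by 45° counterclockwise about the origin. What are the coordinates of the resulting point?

Rotation matrix for 45°: [[cos 45°, -sin 45°], [sin 45°, cos 45°]] ≈ [[0.707107, -0.707107], [0.707107, 0.707107]]
[[0.707107, -0.707107], [0.707107, 0.707107]] × [2, -2]ᵀ ≈ [2.8284, 0]ᵀ
Result: (2.8284, 0)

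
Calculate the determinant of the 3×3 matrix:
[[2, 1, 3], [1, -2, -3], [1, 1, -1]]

Expansion along first row:
det = 2·det([[-2,-3],[1,-1]]) - 1·det([[1,-3],[1,-1]]) + 3·det([[1,-2],[1,1]])
    = 2·(-2·-1 - -3·1) - 1·(1·-1 - -3·1) + 3·(1·1 - -2·1)
    = 2·5 - 1·2 + 3·3
    = 10 + -2 + 9 = 17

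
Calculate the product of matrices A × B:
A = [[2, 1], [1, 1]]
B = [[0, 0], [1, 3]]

Matrix multiplication:
C[0][0] = 2×0 + 1×1 = 1
C[0][1] = 2×0 + 1×3 = 3
C[1][0] = 1×0 + 1×1 = 1
C[1][1] = 1×0 + 1×3 = 3
Result: [[1, 3], [1, 3]]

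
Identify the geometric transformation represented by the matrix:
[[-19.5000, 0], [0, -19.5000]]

This matrix represents: uniform scaling by factor -19.5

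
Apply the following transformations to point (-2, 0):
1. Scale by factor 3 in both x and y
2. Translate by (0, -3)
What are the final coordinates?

Step 1: Scale (-2, 0) by 3 → (-6, 0)
Step 2: Translate by (0, -3) → (-6, -3)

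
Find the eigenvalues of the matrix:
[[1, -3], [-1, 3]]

Characteristic equation: det(A - λI) = 0
λ² - (trace)λ + (det) = 0
trace = 1 + 3 = 4, det = (1)(3) - (-3)(-1) = 0
λ² - (4)λ + (0) = 0
λ = (4 ± √((4)² - 4·(0))) / 2 = (4 ± √16) / 2
Solving: λ = 0, 4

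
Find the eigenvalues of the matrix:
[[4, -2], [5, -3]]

Characteristic equation: det(A - λI) = 0
λ² - (trace)λ + (det) = 0
trace = 4 + -3 = 1, det = (4)(-3) - (-2)(5) = -2
λ² - (1)λ + (-2) = 0
λ = (1 ± √((1)² - 4·(-2))) / 2 = (1 ± √9) / 2
Solving: λ = -1, 2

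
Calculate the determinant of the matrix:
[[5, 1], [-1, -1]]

For a 2×2 matrix [[a, b], [c, d]], det = ad - bc
det = (5)(-1) - (1)(-1) = -5 - -1 = -4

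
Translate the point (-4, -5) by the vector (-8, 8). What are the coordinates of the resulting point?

Translation by (-8, 8) (homogeneous matrix [[1, 0, -8], [0, 1, 8], [0, 0, 1]]):
x' = -4 + -8 = -12
y' = -5 + 8 = 3
Result: (-12, 3)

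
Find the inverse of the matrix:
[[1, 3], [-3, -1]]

For [[a,b],[c,d]], inverse = (1/det)·[[d,-b],[-c,a]]
det = (1)(-1) - (3)(-3) = -1 - -9 = 8
Inverse = (1/8)·[[-1, -3], [3, 1]]
= [[-1/8, -3/8], [3/8, 1/8]]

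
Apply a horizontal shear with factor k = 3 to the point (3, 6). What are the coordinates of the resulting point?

Shear matrix for horizontal shear with factor k = 3:
[[1, 3], [0, 1]]
Result: (3, 6) → (21, 6)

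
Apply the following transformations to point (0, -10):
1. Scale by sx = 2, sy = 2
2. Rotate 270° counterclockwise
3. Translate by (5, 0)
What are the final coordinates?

Step 1: Scale → (0, -20)
Step 2: Rotate 270° → (-20, 0)
Step 3: Translate → (-15, 0)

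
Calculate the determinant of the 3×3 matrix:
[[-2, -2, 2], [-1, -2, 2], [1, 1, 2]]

Expansion along first row:
det = -2·det([[-2,2],[1,2]]) - -2·det([[-1,2],[1,2]]) + 2·det([[-1,-2],[1,1]])
    = -2·(-2·2 - 2·1) - -2·(-1·2 - 2·1) + 2·(-1·1 - -2·1)
    = -2·-6 - -2·-4 + 2·1
    = 12 + -8 + 2 = 6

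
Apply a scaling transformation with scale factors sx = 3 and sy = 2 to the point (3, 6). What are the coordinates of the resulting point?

Scaling matrix:
[[3, 0], [0, 2]]
Result: (3 × 3, 6 × 2) = (9, 12)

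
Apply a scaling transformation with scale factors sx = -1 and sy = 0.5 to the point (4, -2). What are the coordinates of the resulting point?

Scaling matrix:
[[-1, 0], [0, 0.50]]
Result: (4 × -1, -2 × 0.5) = (-4, -1)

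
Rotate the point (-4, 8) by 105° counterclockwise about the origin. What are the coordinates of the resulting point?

Rotation matrix for 105°: [[cos 105°, -sin 105°], [sin 105°, cos 105°]] ≈ [[-0.258819, -0.965926], [0.965926, -0.258819]]
[[-0.258819, -0.965926], [0.965926, -0.258819]] × [-4, 8]ᵀ ≈ [-6.6921, -5.9343]ᵀ
Result: (-6.6921, -5.9343)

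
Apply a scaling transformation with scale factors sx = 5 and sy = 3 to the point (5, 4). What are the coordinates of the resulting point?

Scaling matrix:
[[5, 0], [0, 3]]
Result: (5 × 5, 4 × 3) = (25, 12)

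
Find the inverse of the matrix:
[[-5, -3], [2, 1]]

For [[a,b],[c,d]], inverse = (1/det)·[[d,-b],[-c,a]]
det = (-5)(1) - (-3)(2) = -5 - -6 = 1
Inverse = [[1, 3], [-2, -5]]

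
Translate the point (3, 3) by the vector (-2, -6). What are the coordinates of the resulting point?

Translation by (-2, -6) (homogeneous matrix [[1, 0, -2], [0, 1, -6], [0, 0, 1]]):
x' = 3 + -2 = 1
y' = 3 + -6 = -3
Result: (1, -3)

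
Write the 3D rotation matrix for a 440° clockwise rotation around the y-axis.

Rotation matrix for clockwise 440° around y-axis:
A clockwise rotation by 440° is a counterclockwise rotation by -440°.
cos(-440°) = 0.1736, sin(-440°) = -0.9848
Result: [[0.1736, 0, -0.9848], [0, 1, 0], [0.9848, 0, 0.1736]]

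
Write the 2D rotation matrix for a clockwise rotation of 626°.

Rotation matrix formula: [[cos θ, -sin θ], [sin θ, cos θ]]
A clockwise rotation by 626° is equivalent to a counterclockwise rotation by -626°.
For θ = -626°:
cos(-626°) = -0.0698
sin(-626°) = 0.9976
Result: [[-0.0698, -0.9976], [0.9976, -0.0698]]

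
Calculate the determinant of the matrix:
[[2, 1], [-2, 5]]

For a 2×2 matrix [[a, b], [c, d]], det = ad - bc
det = (2)(5) - (1)(-2) = 10 - -2 = 12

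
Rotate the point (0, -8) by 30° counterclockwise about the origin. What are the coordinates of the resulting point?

Rotation matrix for 30°: [[cos 30°, -sin 30°], [sin 30°, cos 30°]] ≈ [[0.866025, -0.500000], [0.500000, 0.866025]]
[[0.866025, -0.500000], [0.500000, 0.866025]] × [0, -8]ᵀ ≈ [4, -6.9282]ᵀ
Result: (4, -6.9282)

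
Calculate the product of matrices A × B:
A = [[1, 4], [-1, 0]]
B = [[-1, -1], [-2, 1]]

Matrix multiplication:
C[0][0] = 1×-1 + 4×-2 = -9
C[0][1] = 1×-1 + 4×1 = 3
C[1][0] = -1×-1 + 0×-2 = 1
C[1][1] = -1×-1 + 0×1 = 1
Result: [[-9, 3], [1, 1]]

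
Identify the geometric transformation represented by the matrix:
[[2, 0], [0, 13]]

This matrix represents: non-uniform scaling by sx = 2, sy = 13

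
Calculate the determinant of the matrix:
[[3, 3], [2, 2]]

For a 2×2 matrix [[a, b], [c, d]], det = ad - bc
det = (3)(2) - (3)(2) = 6 - 6 = 0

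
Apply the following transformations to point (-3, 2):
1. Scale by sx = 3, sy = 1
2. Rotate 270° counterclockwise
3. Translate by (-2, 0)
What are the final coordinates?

Step 1: Scale → (-9, 2)
Step 2: Rotate 270° → (2, 9)
Step 3: Translate → (0, 9)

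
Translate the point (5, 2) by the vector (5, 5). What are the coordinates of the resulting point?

Translation by (5, 5) (homogeneous matrix [[1, 0, 5], [0, 1, 5], [0, 0, 1]]):
x' = 5 + 5 = 10
y' = 2 + 5 = 7
Result: (10, 7)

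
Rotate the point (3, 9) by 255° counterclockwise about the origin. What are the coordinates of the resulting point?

Rotation matrix for 255°: [[cos 255°, -sin 255°], [sin 255°, cos 255°]] ≈ [[-0.258819, 0.965926], [-0.965926, -0.258819]]
[[-0.258819, 0.965926], [-0.965926, -0.258819]] × [3, 9]ᵀ ≈ [7.9169, -5.2271]ᵀ
Result: (7.9169, -5.2271)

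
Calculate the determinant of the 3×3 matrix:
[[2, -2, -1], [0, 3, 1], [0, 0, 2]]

Expansion along first row:
det = 2·det([[3,1],[0,2]]) - -2·det([[0,1],[0,2]]) + -1·det([[0,3],[0,0]])
    = 2·(3·2 - 1·0) - -2·(0·2 - 1·0) + -1·(0·0 - 3·0)
    = 2·6 - -2·0 + -1·0
    = 12 + 0 + 0 = 12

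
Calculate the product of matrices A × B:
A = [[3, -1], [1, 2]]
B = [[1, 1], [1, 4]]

Matrix multiplication:
C[0][0] = 3×1 + -1×1 = 2
C[0][1] = 3×1 + -1×4 = -1
C[1][0] = 1×1 + 2×1 = 3
C[1][1] = 1×1 + 2×4 = 9
Result: [[2, -1], [3, 9]]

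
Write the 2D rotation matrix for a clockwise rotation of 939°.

Rotation matrix formula: [[cos θ, -sin θ], [sin θ, cos θ]]
A clockwise rotation by 939° is equivalent to a counterclockwise rotation by -939°.
For θ = -939°:
cos(-939°) = -0.7771
sin(-939°) = 0.6293
Result: [[-0.7771, -0.6293], [0.6293, -0.7771]]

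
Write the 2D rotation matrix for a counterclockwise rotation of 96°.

Rotation matrix formula: [[cos θ, -sin θ], [sin θ, cos θ]]
For θ = 96°:
cos(96°) = -0.1045
sin(96°) = 0.9945
Result: [[-0.1045, -0.9945], [0.9945, -0.1045]]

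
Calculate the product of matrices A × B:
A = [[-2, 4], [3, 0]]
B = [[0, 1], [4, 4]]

Matrix multiplication:
C[0][0] = -2×0 + 4×4 = 16
C[0][1] = -2×1 + 4×4 = 14
C[1][0] = 3×0 + 0×4 = 0
C[1][1] = 3×1 + 0×4 = 3
Result: [[16, 14], [0, 3]]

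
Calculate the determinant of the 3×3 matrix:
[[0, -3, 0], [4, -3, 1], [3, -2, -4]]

Expansion along first row:
det = 0·det([[-3,1],[-2,-4]]) - -3·det([[4,1],[3,-4]]) + 0·det([[4,-3],[3,-2]])
    = 0·(-3·-4 - 1·-2) - -3·(4·-4 - 1·3) + 0·(4·-2 - -3·3)
    = 0·14 - -3·-19 + 0·1
    = 0 + -57 + 0 = -57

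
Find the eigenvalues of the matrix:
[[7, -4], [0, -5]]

Characteristic equation: det(A - λI) = 0
λ² - (trace)λ + (det) = 0
trace = 7 + -5 = 2, det = (7)(-5) - (-4)(0) = -35
λ² - (2)λ + (-35) = 0
λ = (2 ± √((2)² - 4·(-35))) / 2 = (2 ± √144) / 2
Solving: λ = -5, 7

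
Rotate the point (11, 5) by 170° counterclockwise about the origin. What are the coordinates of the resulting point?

Rotation matrix for 170°: [[cos 170°, -sin 170°], [sin 170°, cos 170°]] ≈ [[-0.984808, -0.173648], [0.173648, -0.984808]]
[[-0.984808, -0.173648], [0.173648, -0.984808]] × [11, 5]ᵀ ≈ [-11.7011, -3.0139]ᵀ
Result: (-11.7011, -3.0139)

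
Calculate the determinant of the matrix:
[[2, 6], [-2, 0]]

For a 2×2 matrix [[a, b], [c, d]], det = ad - bc
det = (2)(0) - (6)(-2) = 0 - -12 = 12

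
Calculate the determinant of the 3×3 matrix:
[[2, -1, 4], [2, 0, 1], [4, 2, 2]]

Expansion along first row:
det = 2·det([[0,1],[2,2]]) - -1·det([[2,1],[4,2]]) + 4·det([[2,0],[4,2]])
    = 2·(0·2 - 1·2) - -1·(2·2 - 1·4) + 4·(2·2 - 0·4)
    = 2·-2 - -1·0 + 4·4
    = -4 + 0 + 16 = 12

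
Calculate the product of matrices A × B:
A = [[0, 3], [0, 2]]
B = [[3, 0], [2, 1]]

Matrix multiplication:
C[0][0] = 0×3 + 3×2 = 6
C[0][1] = 0×0 + 3×1 = 3
C[1][0] = 0×3 + 2×2 = 4
C[1][1] = 0×0 + 2×1 = 2
Result: [[6, 3], [4, 2]]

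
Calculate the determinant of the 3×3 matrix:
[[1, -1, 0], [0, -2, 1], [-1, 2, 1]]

Expansion along first row:
det = 1·det([[-2,1],[2,1]]) - -1·det([[0,1],[-1,1]]) + 0·det([[0,-2],[-1,2]])
    = 1·(-2·1 - 1·2) - -1·(0·1 - 1·-1) + 0·(0·2 - -2·-1)
    = 1·-4 - -1·1 + 0·-2
    = -4 + 1 + 0 = -3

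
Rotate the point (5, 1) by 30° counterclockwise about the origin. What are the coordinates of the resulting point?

Rotation matrix for 30°: [[cos 30°, -sin 30°], [sin 30°, cos 30°]] ≈ [[0.866025, -0.500000], [0.500000, 0.866025]]
[[0.866025, -0.500000], [0.500000, 0.866025]] × [5, 1]ᵀ ≈ [3.8301, 3.3660]ᵀ
Result: (3.8301, 3.3660)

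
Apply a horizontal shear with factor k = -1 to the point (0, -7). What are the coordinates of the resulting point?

Shear matrix for horizontal shear with factor k = -1:
[[1, -1], [0, 1]]
Result: (0, -7) → (7, -7)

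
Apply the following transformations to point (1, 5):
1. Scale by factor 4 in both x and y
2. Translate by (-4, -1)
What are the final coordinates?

Step 1: Scale (1, 5) by 4 → (4, 20)
Step 2: Translate by (-4, -1) → (0, 19)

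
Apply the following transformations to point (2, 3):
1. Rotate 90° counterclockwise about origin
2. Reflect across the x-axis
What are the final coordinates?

Step 1: Rotate 90° → (-3, 2)
Step 2: Reflect across x-axis → (-3, -2)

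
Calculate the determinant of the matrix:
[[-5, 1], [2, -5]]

For a 2×2 matrix [[a, b], [c, d]], det = ad - bc
det = (-5)(-5) - (1)(2) = 25 - 2 = 23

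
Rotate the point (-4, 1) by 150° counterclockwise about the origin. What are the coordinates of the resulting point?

Rotation matrix for 150°: [[cos 150°, -sin 150°], [sin 150°, cos 150°]] ≈ [[-0.866025, -0.500000], [0.500000, -0.866025]]
[[-0.866025, -0.500000], [0.500000, -0.866025]] × [-4, 1]ᵀ ≈ [2.9641, -2.8660]ᵀ
Result: (2.9641, -2.8660)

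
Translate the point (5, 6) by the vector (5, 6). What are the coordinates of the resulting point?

Translation by (5, 6) (homogeneous matrix [[1, 0, 5], [0, 1, 6], [0, 0, 1]]):
x' = 5 + 5 = 10
y' = 6 + 6 = 12
Result: (10, 12)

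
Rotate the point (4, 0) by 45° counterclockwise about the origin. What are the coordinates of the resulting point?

Rotation matrix for 45°: [[cos 45°, -sin 45°], [sin 45°, cos 45°]] ≈ [[0.707107, -0.707107], [0.707107, 0.707107]]
[[0.707107, -0.707107], [0.707107, 0.707107]] × [4, 0]ᵀ ≈ [2.8284, 2.8284]ᵀ
Result: (2.8284, 2.8284)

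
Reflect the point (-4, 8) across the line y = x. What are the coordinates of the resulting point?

Reflection across line y = x: (-4, 8) → (8, -4)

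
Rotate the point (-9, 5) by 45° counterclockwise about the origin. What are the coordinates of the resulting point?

Rotation matrix for 45°: [[cos 45°, -sin 45°], [sin 45°, cos 45°]] ≈ [[0.707107, -0.707107], [0.707107, 0.707107]]
[[0.707107, -0.707107], [0.707107, 0.707107]] × [-9, 5]ᵀ ≈ [-9.8995, -2.8284]ᵀ
Result: (-9.8995, -2.8284)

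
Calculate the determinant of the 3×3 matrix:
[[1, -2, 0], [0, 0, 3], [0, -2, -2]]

Expansion along first row:
det = 1·det([[0,3],[-2,-2]]) - -2·det([[0,3],[0,-2]]) + 0·det([[0,0],[0,-2]])
    = 1·(0·-2 - 3·-2) - -2·(0·-2 - 3·0) + 0·(0·-2 - 0·0)
    = 1·6 - -2·0 + 0·0
    = 6 + 0 + 0 = 6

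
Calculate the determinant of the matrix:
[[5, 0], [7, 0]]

For a 2×2 matrix [[a, b], [c, d]], det = ad - bc
det = (5)(0) - (0)(7) = 0 - 0 = 0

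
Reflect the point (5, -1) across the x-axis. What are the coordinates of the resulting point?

Reflection across x-axis: (5, -1) → (5, 1)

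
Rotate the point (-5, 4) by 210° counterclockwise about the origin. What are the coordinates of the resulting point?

Rotation matrix for 210°: [[cos 210°, -sin 210°], [sin 210°, cos 210°]] ≈ [[-0.866025, 0.500000], [-0.500000, -0.866025]]
[[-0.866025, 0.500000], [-0.500000, -0.866025]] × [-5, 4]ᵀ ≈ [6.3301, -0.9641]ᵀ
Result: (6.3301, -0.9641)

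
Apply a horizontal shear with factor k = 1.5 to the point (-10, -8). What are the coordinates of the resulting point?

Shear matrix for horizontal shear with factor k = 1.5:
[[1, 1.50], [0, 1]]
Result: (-10, -8) → (-22, -8)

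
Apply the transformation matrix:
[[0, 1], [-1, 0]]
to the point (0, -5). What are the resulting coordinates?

Matrix multiplication:
[[0, 1], [-1, 0]] × [0, -5]ᵀ
= [(0)(0) + (1)(-5), (-1)(0) + (0)(-5)]ᵀ
= [-5, 0]ᵀ
Result: (-5, 0)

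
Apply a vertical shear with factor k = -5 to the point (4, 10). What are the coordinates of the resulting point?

Shear matrix for vertical shear with factor k = -5:
[[1, 0], [-5, 1]]
Result: (4, 10) → (4, -10)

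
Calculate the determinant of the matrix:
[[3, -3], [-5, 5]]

For a 2×2 matrix [[a, b], [c, d]], det = ad - bc
det = (3)(5) - (-3)(-5) = 15 - 15 = 0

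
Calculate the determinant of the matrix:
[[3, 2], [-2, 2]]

For a 2×2 matrix [[a, b], [c, d]], det = ad - bc
det = (3)(2) - (2)(-2) = 6 - -4 = 10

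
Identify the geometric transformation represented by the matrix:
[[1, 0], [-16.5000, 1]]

This matrix represents: vertical shear with factor -16.5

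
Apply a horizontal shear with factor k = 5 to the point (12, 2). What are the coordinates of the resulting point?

Shear matrix for horizontal shear with factor k = 5:
[[1, 5], [0, 1]]
Result: (12, 2) → (22, 2)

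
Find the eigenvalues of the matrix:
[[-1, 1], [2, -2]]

Characteristic equation: det(A - λI) = 0
λ² - (trace)λ + (det) = 0
trace = -1 + -2 = -3, det = (-1)(-2) - (1)(2) = 0
λ² - (-3)λ + (0) = 0
λ = (-3 ± √((-3)² - 4·(0))) / 2 = (-3 ± √9) / 2
Solving: λ = -3, 0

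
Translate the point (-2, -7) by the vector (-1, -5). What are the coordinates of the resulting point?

Translation by (-1, -5) (homogeneous matrix [[1, 0, -1], [0, 1, -5], [0, 0, 1]]):
x' = -2 + -1 = -3
y' = -7 + -5 = -12
Result: (-3, -12)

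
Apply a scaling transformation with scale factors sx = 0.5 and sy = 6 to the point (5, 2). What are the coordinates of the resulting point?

Scaling matrix:
[[0.50, 0], [0, 6]]
Result: (5 × 0.5, 2 × 6) = (2.5, 12)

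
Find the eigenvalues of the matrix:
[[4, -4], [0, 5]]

Characteristic equation: det(A - λI) = 0
λ² - (trace)λ + (det) = 0
trace = 4 + 5 = 9, det = (4)(5) - (-4)(0) = 20
λ² - (9)λ + (20) = 0
λ = (9 ± √((9)² - 4·(20))) / 2 = (9 ± √1) / 2
Solving: λ = 4, 5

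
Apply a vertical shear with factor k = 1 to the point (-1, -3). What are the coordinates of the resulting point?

Shear matrix for vertical shear with factor k = 1:
[[1, 0], [1, 1]]
Result: (-1, -3) → (-1, -4)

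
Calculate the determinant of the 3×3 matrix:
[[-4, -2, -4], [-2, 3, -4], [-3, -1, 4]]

Expansion along first row:
det = -4·det([[3,-4],[-1,4]]) - -2·det([[-2,-4],[-3,4]]) + -4·det([[-2,3],[-3,-1]])
    = -4·(3·4 - -4·-1) - -2·(-2·4 - -4·-3) + -4·(-2·-1 - 3·-3)
    = -4·8 - -2·-20 + -4·11
    = -32 + -40 + -44 = -116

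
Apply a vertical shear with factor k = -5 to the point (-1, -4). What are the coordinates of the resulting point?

Shear matrix for vertical shear with factor k = -5:
[[1, 0], [-5, 1]]
Result: (-1, -4) → (-1, 1)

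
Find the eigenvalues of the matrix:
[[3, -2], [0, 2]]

Characteristic equation: det(A - λI) = 0
λ² - (trace)λ + (det) = 0
trace = 3 + 2 = 5, det = (3)(2) - (-2)(0) = 6
λ² - (5)λ + (6) = 0
λ = (5 ± √((5)² - 4·(6))) / 2 = (5 ± √1) / 2
Solving: λ = 2, 3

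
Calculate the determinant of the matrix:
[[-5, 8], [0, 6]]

For a 2×2 matrix [[a, b], [c, d]], det = ad - bc
det = (-5)(6) - (8)(0) = -30 - 0 = -30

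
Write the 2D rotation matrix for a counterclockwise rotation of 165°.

Rotation matrix formula: [[cos θ, -sin θ], [sin θ, cos θ]]
For θ = 165°:
cos(165°) = -0.9659
sin(165°) = 0.2588
Result: [[-0.9659, -0.2588], [0.2588, -0.9659]]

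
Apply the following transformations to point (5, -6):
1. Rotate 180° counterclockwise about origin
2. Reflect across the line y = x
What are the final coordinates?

Step 1: Rotate 180° → (-5, 6)
Step 2: Reflect across line y = x → (6, -5)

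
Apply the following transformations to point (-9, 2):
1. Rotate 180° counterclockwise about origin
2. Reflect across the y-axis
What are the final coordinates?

Step 1: Rotate 180° → (9, -2)
Step 2: Reflect across y-axis → (-9, -2)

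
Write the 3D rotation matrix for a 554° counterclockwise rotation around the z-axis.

Rotation matrix for counterclockwise 554° around z-axis:
cos(554°) = -0.9703, sin(554°) = -0.2419
Result: [[-0.9703, 0.2419, 0], [-0.2419, -0.9703, 0], [0, 0, 1]]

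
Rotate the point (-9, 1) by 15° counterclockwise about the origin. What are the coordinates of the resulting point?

Rotation matrix for 15°: [[cos 15°, -sin 15°], [sin 15°, cos 15°]] ≈ [[0.965926, -0.258819], [0.258819, 0.965926]]
[[0.965926, -0.258819], [0.258819, 0.965926]] × [-9, 1]ᵀ ≈ [-8.9522, -1.3634]ᵀ
Result: (-8.9522, -1.3634)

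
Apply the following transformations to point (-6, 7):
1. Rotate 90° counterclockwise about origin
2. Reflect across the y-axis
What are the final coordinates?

Step 1: Rotate 90° → (-7, -6)
Step 2: Reflect across y-axis → (7, -6)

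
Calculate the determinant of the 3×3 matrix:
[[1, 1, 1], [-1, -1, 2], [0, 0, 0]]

Expansion along first row:
det = 1·det([[-1,2],[0,0]]) - 1·det([[-1,2],[0,0]]) + 1·det([[-1,-1],[0,0]])
    = 1·(-1·0 - 2·0) - 1·(-1·0 - 2·0) + 1·(-1·0 - -1·0)
    = 1·0 - 1·0 + 1·0
    = 0 + 0 + 0 = 0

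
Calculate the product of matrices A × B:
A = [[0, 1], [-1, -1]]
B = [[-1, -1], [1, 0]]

Matrix multiplication:
C[0][0] = 0×-1 + 1×1 = 1
C[0][1] = 0×-1 + 1×0 = 0
C[1][0] = -1×-1 + -1×1 = 0
C[1][1] = -1×-1 + -1×0 = 1
Result: [[1, 0], [0, 1]]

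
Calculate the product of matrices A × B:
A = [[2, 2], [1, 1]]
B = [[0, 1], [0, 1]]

Matrix multiplication:
C[0][0] = 2×0 + 2×0 = 0
C[0][1] = 2×1 + 2×1 = 4
C[1][0] = 1×0 + 1×0 = 0
C[1][1] = 1×1 + 1×1 = 2
Result: [[0, 4], [0, 2]]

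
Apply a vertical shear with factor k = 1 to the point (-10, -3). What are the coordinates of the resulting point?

Shear matrix for vertical shear with factor k = 1:
[[1, 0], [1, 1]]
Result: (-10, -3) → (-10, -13)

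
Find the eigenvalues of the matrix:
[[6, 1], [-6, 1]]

Characteristic equation: det(A - λI) = 0
λ² - (trace)λ + (det) = 0
trace = 6 + 1 = 7, det = (6)(1) - (1)(-6) = 12
λ² - (7)λ + (12) = 0
λ = (7 ± √((7)² - 4·(12))) / 2 = (7 ± √1) / 2
Solving: λ = 3, 4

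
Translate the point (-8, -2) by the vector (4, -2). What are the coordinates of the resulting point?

Translation by (4, -2) (homogeneous matrix [[1, 0, 4], [0, 1, -2], [0, 0, 1]]):
x' = -8 + 4 = -4
y' = -2 + -2 = -4
Result: (-4, -4)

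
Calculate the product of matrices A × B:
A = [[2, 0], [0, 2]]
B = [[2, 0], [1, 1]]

Matrix multiplication:
C[0][0] = 2×2 + 0×1 = 4
C[0][1] = 2×0 + 0×1 = 0
C[1][0] = 0×2 + 2×1 = 2
C[1][1] = 0×0 + 2×1 = 2
Result: [[4, 0], [2, 2]]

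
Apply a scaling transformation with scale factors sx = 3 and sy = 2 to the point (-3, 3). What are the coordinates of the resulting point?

Scaling matrix:
[[3, 0], [0, 2]]
Result: (-3 × 3, 3 × 2) = (-9, 6)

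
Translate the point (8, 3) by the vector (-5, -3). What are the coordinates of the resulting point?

Translation by (-5, -3) (homogeneous matrix [[1, 0, -5], [0, 1, -3], [0, 0, 1]]):
x' = 8 + -5 = 3
y' = 3 + -3 = 0
Result: (3, 0)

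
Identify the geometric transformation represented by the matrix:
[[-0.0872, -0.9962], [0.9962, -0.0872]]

This matrix represents: rotation by 95° counterclockwise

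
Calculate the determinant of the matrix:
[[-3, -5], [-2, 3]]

For a 2×2 matrix [[a, b], [c, d]], det = ad - bc
det = (-3)(3) - (-5)(-2) = -9 - 10 = -19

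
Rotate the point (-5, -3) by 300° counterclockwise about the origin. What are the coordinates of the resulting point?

Rotation matrix for 300°: [[cos 300°, -sin 300°], [sin 300°, cos 300°]] ≈ [[0.500000, 0.866025], [-0.866025, 0.500000]]
[[0.500000, 0.866025], [-0.866025, 0.500000]] × [-5, -3]ᵀ ≈ [-5.0981, 2.8301]ᵀ
Result: (-5.0981, 2.8301)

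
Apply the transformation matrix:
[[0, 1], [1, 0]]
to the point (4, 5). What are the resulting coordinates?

Matrix multiplication:
[[0, 1], [1, 0]] × [4, 5]ᵀ
= [(0)(4) + (1)(5), (1)(4) + (0)(5)]ᵀ
= [5, 4]ᵀ
Result: (5, 4)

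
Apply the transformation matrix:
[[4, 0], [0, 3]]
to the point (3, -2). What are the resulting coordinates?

Matrix multiplication:
[[4, 0], [0, 3]] × [3, -2]ᵀ
= [(4)(3) + (0)(-2), (0)(3) + (3)(-2)]ᵀ
= [12, -6]ᵀ
Result: (12, -6)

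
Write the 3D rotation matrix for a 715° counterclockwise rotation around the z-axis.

Rotation matrix for counterclockwise 715° around z-axis:
cos(715°) = 0.9962, sin(715°) = -0.0872
Result: [[0.9962, 0.0872, 0], [-0.0872, 0.9962, 0], [0, 0, 1]]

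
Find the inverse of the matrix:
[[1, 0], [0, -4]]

For [[a,b],[c,d]], inverse = (1/det)·[[d,-b],[-c,a]]
det = (1)(-4) - (0)(0) = -4 - 0 = -4
Inverse = (1/-4)·[[-4, 0], [0, 1]]
= [[1, 0], [0, -1/4]]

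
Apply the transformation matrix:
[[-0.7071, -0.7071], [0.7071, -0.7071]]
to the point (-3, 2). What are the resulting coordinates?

Matrix multiplication:
[[-0.7071, -0.7071], [0.7071, -0.7071]] × [-3, 2]ᵀ
= [(-0.7071)(-3) + (-0.7071)(2), (0.7071)(-3) + (-0.7071)(2)]ᵀ
= [0.7071, -3.5355]ᵀ
Result: (0.7071, -3.5355)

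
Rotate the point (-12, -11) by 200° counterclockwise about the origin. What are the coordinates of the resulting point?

Rotation matrix for 200°: [[cos 200°, -sin 200°], [sin 200°, cos 200°]] ≈ [[-0.939693, 0.342020], [-0.342020, -0.939693]]
[[-0.939693, 0.342020], [-0.342020, -0.939693]] × [-12, -11]ᵀ ≈ [7.5141, 14.4409]ᵀ
Result: (7.5141, 14.4409)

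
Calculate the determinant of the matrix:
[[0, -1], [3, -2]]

For a 2×2 matrix [[a, b], [c, d]], det = ad - bc
det = (0)(-2) - (-1)(3) = 0 - -3 = 3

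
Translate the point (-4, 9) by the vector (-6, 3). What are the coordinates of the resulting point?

Translation by (-6, 3) (homogeneous matrix [[1, 0, -6], [0, 1, 3], [0, 0, 1]]):
x' = -4 + -6 = -10
y' = 9 + 3 = 12
Result: (-10, 12)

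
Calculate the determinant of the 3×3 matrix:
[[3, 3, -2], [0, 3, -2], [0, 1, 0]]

Expansion along first row:
det = 3·det([[3,-2],[1,0]]) - 3·det([[0,-2],[0,0]]) + -2·det([[0,3],[0,1]])
    = 3·(3·0 - -2·1) - 3·(0·0 - -2·0) + -2·(0·1 - 3·0)
    = 3·2 - 3·0 + -2·0
    = 6 + 0 + 0 = 6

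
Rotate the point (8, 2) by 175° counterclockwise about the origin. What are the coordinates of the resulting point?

Rotation matrix for 175°: [[cos 175°, -sin 175°], [sin 175°, cos 175°]] ≈ [[-0.996195, -0.087156], [0.087156, -0.996195]]
[[-0.996195, -0.087156], [0.087156, -0.996195]] × [8, 2]ᵀ ≈ [-8.1439, -1.2951]ᵀ
Result: (-8.1439, -1.2951)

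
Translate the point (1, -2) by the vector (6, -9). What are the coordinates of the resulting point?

Translation by (6, -9) (homogeneous matrix [[1, 0, 6], [0, 1, -9], [0, 0, 1]]):
x' = 1 + 6 = 7
y' = -2 + -9 = -11
Result: (7, -11)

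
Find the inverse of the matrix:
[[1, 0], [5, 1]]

For [[a,b],[c,d]], inverse = (1/det)·[[d,-b],[-c,a]]
det = (1)(1) - (0)(5) = 1 - 0 = 1
Inverse = [[1, 0], [-5, 1]]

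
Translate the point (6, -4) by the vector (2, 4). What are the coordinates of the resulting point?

Translation by (2, 4) (homogeneous matrix [[1, 0, 2], [0, 1, 4], [0, 0, 1]]):
x' = 6 + 2 = 8
y' = -4 + 4 = 0
Result: (8, 0)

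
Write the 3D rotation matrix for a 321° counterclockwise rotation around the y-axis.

Rotation matrix for counterclockwise 321° around y-axis:
cos(321°) = 0.7771, sin(321°) = -0.6293
Result: [[0.7771, 0, -0.6293], [0, 1, 0], [0.6293, 0, 0.7771]]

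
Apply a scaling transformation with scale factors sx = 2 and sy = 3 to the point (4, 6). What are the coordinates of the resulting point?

Scaling matrix:
[[2, 0], [0, 3]]
Result: (4 × 2, 6 × 3) = (8, 18)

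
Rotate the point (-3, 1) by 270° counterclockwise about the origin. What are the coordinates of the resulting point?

Rotation matrix for 270°: [[cos 270°, -sin 270°], [sin 270°, cos 270°]] = [[0, 1], [-1, 0]]
[[0, 1], [-1, 0]] × [-3, 1]ᵀ = [1, 3]ᵀ
Result: (1, 3)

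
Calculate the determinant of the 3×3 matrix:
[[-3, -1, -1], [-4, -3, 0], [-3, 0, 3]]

Expansion along first row:
det = -3·det([[-3,0],[0,3]]) - -1·det([[-4,0],[-3,3]]) + -1·det([[-4,-3],[-3,0]])
    = -3·(-3·3 - 0·0) - -1·(-4·3 - 0·-3) + -1·(-4·0 - -3·-3)
    = -3·-9 - -1·-12 + -1·-9
    = 27 + -12 + 9 = 24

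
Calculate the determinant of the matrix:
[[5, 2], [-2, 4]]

For a 2×2 matrix [[a, b], [c, d]], det = ad - bc
det = (5)(4) - (2)(-2) = 20 - -4 = 24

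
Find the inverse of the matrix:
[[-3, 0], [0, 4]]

For [[a,b],[c,d]], inverse = (1/det)·[[d,-b],[-c,a]]
det = (-3)(4) - (0)(0) = -12 - 0 = -12
Inverse = (1/-12)·[[4, 0], [0, -3]]
= [[-1/3, 0], [0, 1/4]]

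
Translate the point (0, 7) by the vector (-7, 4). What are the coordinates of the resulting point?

Translation by (-7, 4) (homogeneous matrix [[1, 0, -7], [0, 1, 4], [0, 0, 1]]):
x' = 0 + -7 = -7
y' = 7 + 4 = 11
Result: (-7, 11)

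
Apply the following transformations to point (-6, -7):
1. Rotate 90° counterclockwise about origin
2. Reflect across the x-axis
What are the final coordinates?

Step 1: Rotate 90° → (7, -6)
Step 2: Reflect across x-axis → (7, 6)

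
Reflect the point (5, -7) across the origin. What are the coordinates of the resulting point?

Reflection across origin: (5, -7) → (-5, 7)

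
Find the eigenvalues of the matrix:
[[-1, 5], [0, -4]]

Characteristic equation: det(A - λI) = 0
λ² - (trace)λ + (det) = 0
trace = -1 + -4 = -5, det = (-1)(-4) - (5)(0) = 4
λ² - (-5)λ + (4) = 0
λ = (-5 ± √((-5)² - 4·(4))) / 2 = (-5 ± √9) / 2
Solving: λ = -4, -1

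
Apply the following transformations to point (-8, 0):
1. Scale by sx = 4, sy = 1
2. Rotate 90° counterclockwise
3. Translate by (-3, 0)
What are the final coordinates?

Step 1: Scale → (-32, 0)
Step 2: Rotate 90° → (0, -32)
Step 3: Translate → (-3, -32)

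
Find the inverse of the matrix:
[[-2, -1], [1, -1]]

For [[a,b],[c,d]], inverse = (1/det)·[[d,-b],[-c,a]]
det = (-2)(-1) - (-1)(1) = 2 - -1 = 3
Inverse = (1/3)·[[-1, 1], [-1, -2]]
= [[-1/3, 1/3], [-1/3, -2/3]]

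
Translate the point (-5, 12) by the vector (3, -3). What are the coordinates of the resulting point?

Translation by (3, -3) (homogeneous matrix [[1, 0, 3], [0, 1, -3], [0, 0, 1]]):
x' = -5 + 3 = -2
y' = 12 + -3 = 9
Result: (-2, 9)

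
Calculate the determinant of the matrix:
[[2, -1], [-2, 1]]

For a 2×2 matrix [[a, b], [c, d]], det = ad - bc
det = (2)(1) - (-1)(-2) = 2 - 2 = 0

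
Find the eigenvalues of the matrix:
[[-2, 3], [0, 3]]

Characteristic equation: det(A - λI) = 0
λ² - (trace)λ + (det) = 0
trace = -2 + 3 = 1, det = (-2)(3) - (3)(0) = -6
λ² - (1)λ + (-6) = 0
λ = (1 ± √((1)² - 4·(-6))) / 2 = (1 ± √25) / 2
Solving: λ = -2, 3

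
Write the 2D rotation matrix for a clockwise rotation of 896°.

Rotation matrix formula: [[cos θ, -sin θ], [sin θ, cos θ]]
A clockwise rotation by 896° is equivalent to a counterclockwise rotation by -896°.
For θ = -896°:
cos(-896°) = -0.9976
sin(-896°) = -0.0698
Result: [[-0.9976, 0.0698], [-0.0698, -0.9976]]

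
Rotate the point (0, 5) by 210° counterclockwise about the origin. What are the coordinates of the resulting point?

Rotation matrix for 210°: [[cos 210°, -sin 210°], [sin 210°, cos 210°]] ≈ [[-0.866025, 0.500000], [-0.500000, -0.866025]]
[[-0.866025, 0.500000], [-0.500000, -0.866025]] × [0, 5]ᵀ ≈ [2.5000, -4.3301]ᵀ
Result: (2.5000, -4.3301)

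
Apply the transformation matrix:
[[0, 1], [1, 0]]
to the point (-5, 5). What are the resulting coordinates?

Matrix multiplication:
[[0, 1], [1, 0]] × [-5, 5]ᵀ
= [(0)(-5) + (1)(5), (1)(-5) + (0)(5)]ᵀ
= [5, -5]ᵀ
Result: (5, -5)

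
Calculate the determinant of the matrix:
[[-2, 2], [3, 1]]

For a 2×2 matrix [[a, b], [c, d]], det = ad - bc
det = (-2)(1) - (2)(3) = -2 - 6 = -8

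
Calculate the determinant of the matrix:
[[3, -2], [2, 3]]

For a 2×2 matrix [[a, b], [c, d]], det = ad - bc
det = (3)(3) - (-2)(2) = 9 - -4 = 13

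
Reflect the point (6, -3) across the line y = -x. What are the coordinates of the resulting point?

Reflection across line y = -x: (6, -3) → (3, -6)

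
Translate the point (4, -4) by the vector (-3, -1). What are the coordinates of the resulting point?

Translation by (-3, -1) (homogeneous matrix [[1, 0, -3], [0, 1, -1], [0, 0, 1]]):
x' = 4 + -3 = 1
y' = -4 + -1 = -5
Result: (1, -5)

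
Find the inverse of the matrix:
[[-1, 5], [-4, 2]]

For [[a,b],[c,d]], inverse = (1/det)·[[d,-b],[-c,a]]
det = (-1)(2) - (5)(-4) = -2 - -20 = 18
Inverse = (1/18)·[[2, -5], [4, -1]]
= [[1/9, -5/18], [2/9, -1/18]]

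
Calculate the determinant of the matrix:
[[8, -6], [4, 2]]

For a 2×2 matrix [[a, b], [c, d]], det = ad - bc
det = (8)(2) - (-6)(4) = 16 - -24 = 40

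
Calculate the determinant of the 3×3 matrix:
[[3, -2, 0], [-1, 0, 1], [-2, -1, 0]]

Expansion along first row:
det = 3·det([[0,1],[-1,0]]) - -2·det([[-1,1],[-2,0]]) + 0·det([[-1,0],[-2,-1]])
    = 3·(0·0 - 1·-1) - -2·(-1·0 - 1·-2) + 0·(-1·-1 - 0·-2)
    = 3·1 - -2·2 + 0·1
    = 3 + 4 + 0 = 7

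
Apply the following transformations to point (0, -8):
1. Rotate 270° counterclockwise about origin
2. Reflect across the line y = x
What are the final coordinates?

Step 1: Rotate 270° → (-8, 0)
Step 2: Reflect across line y = x → (0, -8)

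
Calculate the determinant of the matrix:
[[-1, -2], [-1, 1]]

For a 2×2 matrix [[a, b], [c, d]], det = ad - bc
det = (-1)(1) - (-2)(-1) = -1 - 2 = -3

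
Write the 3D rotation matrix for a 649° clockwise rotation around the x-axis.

Rotation matrix for clockwise 649° around x-axis:
A clockwise rotation by 649° is a counterclockwise rotation by -649°.
cos(-649°) = 0.3256, sin(-649°) = 0.9455
Result: [[1, 0, 0], [0, 0.3256, -0.9455], [0, 0.9455, 0.3256]]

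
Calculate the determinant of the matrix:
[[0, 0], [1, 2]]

For a 2×2 matrix [[a, b], [c, d]], det = ad - bc
det = (0)(2) - (0)(1) = 0 - 0 = 0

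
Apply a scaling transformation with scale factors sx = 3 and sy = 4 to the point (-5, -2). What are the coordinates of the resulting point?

Scaling matrix:
[[3, 0], [0, 4]]
Result: (-5 × 3, -2 × 4) = (-15, -8)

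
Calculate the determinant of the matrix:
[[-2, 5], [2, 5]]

For a 2×2 matrix [[a, b], [c, d]], det = ad - bc
det = (-2)(5) - (5)(2) = -10 - 10 = -20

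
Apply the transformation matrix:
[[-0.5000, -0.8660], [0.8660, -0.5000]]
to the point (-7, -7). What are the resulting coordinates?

Matrix multiplication:
[[-0.5000, -0.8660], [0.8660, -0.5000]] × [-7, -7]ᵀ
= [(-0.5000)(-7) + (-0.8660)(-7), (0.8660)(-7) + (-0.5000)(-7)]ᵀ
= [9.5620, -2.5620]ᵀ
Result: (9.5620, -2.5620)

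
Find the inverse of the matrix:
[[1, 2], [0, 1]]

For [[a,b],[c,d]], inverse = (1/det)·[[d,-b],[-c,a]]
det = (1)(1) - (2)(0) = 1 - 0 = 1
Inverse = [[1, -2], [0, 1]]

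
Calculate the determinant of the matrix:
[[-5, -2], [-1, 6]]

For a 2×2 matrix [[a, b], [c, d]], det = ad - bc
det = (-5)(6) - (-2)(-1) = -30 - 2 = -32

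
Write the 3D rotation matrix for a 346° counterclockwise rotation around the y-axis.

Rotation matrix for counterclockwise 346° around y-axis:
cos(346°) = 0.9703, sin(346°) = -0.2419
Result: [[0.9703, 0, -0.2419], [0, 1, 0], [0.2419, 0, 0.9703]]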